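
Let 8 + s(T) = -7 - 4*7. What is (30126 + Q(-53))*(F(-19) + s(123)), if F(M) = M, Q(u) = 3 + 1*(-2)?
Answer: -1867874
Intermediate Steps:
s(T) = -43 (s(T) = -8 + (-7 - 4*7) = -8 + (-7 - 28) = -8 - 35 = -43)
Q(u) = 1 (Q(u) = 3 - 2 = 1)
(30126 + Q(-53))*(F(-19) + s(123)) = (30126 + 1)*(-19 - 43) = 30127*(-62) = -1867874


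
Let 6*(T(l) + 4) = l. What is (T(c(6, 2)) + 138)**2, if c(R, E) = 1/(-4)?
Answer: 10336225/576 ≈ 17945.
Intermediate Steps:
c(R, E) = -1/4
T(l) = -4 + l/6
(T(c(6, 2)) + 138)**2 = ((-4 + (1/6)*(-1/4)) + 138)**2 = ((-4 - 1/24) + 138)**2 = (-97/24 + 138)**2 = (3215/24)**2 = 10336225/576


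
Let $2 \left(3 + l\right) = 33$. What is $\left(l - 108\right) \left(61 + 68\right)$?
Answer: $- \frac{24381}{2} \approx -12191.0$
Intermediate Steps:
$l = \frac{27}{2}$ ($l = -3 + \frac{1}{2} \cdot 33 = -3 + \frac{33}{2} = \frac{27}{2} \approx 13.5$)
$\left(l - 108\right) \left(61 + 68\right) = \left(\frac{27}{2} - 108\right) \left(61 + 68\right) = \left(- \frac{189}{2}\right) 129 = - \frac{24381}{2}$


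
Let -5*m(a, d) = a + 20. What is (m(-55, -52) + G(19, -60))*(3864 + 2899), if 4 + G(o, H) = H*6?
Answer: -2414391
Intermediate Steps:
m(a, d) = -4 - a/5 (m(a, d) = -(a + 20)/5 = -(20 + a)/5 = -4 - a/5)
G(o, H) = -4 + 6*H (G(o, H) = -4 + H*6 = -4 + 6*H)
(m(-55, -52) + G(19, -60))*(3864 + 2899) = ((-4 - ⅕*(-55)) + (-4 + 6*(-60)))*(3864 + 2899) = ((-4 + 11) + (-4 - 360))*6763 = (7 - 364)*6763 = -357*6763 = -2414391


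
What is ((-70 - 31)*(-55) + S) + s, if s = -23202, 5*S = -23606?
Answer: -111841/5 ≈ -22368.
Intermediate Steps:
S = -23606/5 (S = (1/5)*(-23606) = -23606/5 ≈ -4721.2)
((-70 - 31)*(-55) + S) + s = ((-70 - 31)*(-55) - 23606/5) - 23202 = (-101*(-55) - 23606/5) - 23202 = (5555 - 23606/5) - 23202 = 4169/5 - 23202 = -111841/5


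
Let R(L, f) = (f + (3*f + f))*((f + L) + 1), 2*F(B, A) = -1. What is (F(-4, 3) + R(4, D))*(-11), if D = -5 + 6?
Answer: -649/2 ≈ -324.50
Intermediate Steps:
F(B, A) = -1/2 (F(B, A) = (1/2)*(-1) = -1/2)
D = 1
R(L, f) = 5*f*(1 + L + f) (R(L, f) = (f + 4*f)*((L + f) + 1) = (5*f)*(1 + L + f) = 5*f*(1 + L + f))
(F(-4, 3) + R(4, D))*(-11) = (-1/2 + 5*1*(1 + 4 + 1))*(-11) = (-1/2 + 5*1*6)*(-11) = (-1/2 + 30)*(-11) = (59/2)*(-11) = -649/2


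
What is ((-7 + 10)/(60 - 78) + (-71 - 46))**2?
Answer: 494209/36 ≈ 13728.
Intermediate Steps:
((-7 + 10)/(60 - 78) + (-71 - 46))**2 = (3/(-18) - 117)**2 = (3*(-1/18) - 117)**2 = (-1/6 - 117)**2 = (-703/6)**2 = 494209/36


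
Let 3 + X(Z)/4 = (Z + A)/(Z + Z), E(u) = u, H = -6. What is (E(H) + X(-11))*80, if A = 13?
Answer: -16160/11 ≈ -1469.1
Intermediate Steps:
H = -6 (H = -1*6 = -6)
X(Z) = -12 + 2*(13 + Z)/Z (X(Z) = -12 + 4*((Z + 13)/(Z + Z)) = -12 + 4*((13 + Z)/((2*Z))) = -12 + 4*((13 + Z)*(1/(2*Z))) = -12 + 4*((13 + Z)/(2*Z)) = -12 + 2*(13 + Z)/Z)
(E(H) + X(-11))*80 = (-6 + (-10 + 26/(-11)))*80 = (-6 + (-10 + 26*(-1/11)))*80 = (-6 + (-10 - 26/11))*80 = (-6 - 136/11)*80 = -202/11*80 = -16160/11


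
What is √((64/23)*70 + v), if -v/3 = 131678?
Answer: I*√208869946/23 ≈ 628.36*I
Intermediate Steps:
v = -395034 (v = -3*131678 = -395034)
√((64/23)*70 + v) = √((64/23)*70 - 395034) = √(4480/23 - 395034) = √(-9081302/23) = I*√208869946/23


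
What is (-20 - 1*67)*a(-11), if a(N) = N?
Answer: 957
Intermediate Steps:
(-20 - 1*67)*a(-11) = (-20 - 1*67)*(-11) = (-20 - 67)*(-11) = -87*(-11) = 957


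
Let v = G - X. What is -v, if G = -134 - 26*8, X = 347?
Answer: 689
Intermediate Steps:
G = -342 (G = -134 - 1*208 = -134 - 208 = -342)
v = -689 (v = -342 - 1*347 = -342 - 347 = -689)
-v = -1*(-689) = 689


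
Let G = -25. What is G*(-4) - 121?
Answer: -21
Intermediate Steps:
G*(-4) - 121 = -25*(-4) - 121 = 100 - 121 = -21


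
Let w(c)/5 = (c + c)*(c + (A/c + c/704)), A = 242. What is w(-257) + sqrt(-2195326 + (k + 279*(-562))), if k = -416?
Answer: 233674565/352 + 2*I*sqrt(588135) ≈ 6.6385e+5 + 1533.8*I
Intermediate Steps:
w(c) = 10*c*(242/c + 705*c/704) (w(c) = 5*((c + c)*(c + (242/c + c/704))) = 5*((2*c)*(c + (242/c + c*(1/704)))) = 5*((2*c)*(c + (242/c + c/704))) = 5*((2*c)*(242/c + 705*c/704)) = 5*(2*c*(242/c + 705*c/704)) = 10*c*(242/c + 705*c/704))
w(-257) + sqrt(-2195326 + (k + 279*(-562))) = (2420 + (3525/352)*(-257)**2) + sqrt(-2195326 + (-416 + 279*(-562))) = (2420 + (3525/352)*66049) + sqrt(-2195326 + (-416 - 156798)) = (2420 + 232822725/352) + sqrt(-2195326 - 157214) = 233674565/352 + sqrt(-2352540) = 233674565/352 + 2*I*sqrt(588135)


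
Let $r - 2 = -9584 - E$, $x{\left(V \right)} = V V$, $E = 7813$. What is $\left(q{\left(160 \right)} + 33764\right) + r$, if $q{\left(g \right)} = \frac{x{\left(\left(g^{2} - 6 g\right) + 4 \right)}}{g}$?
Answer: $\frac{38121611}{10} \approx 3.8122 \cdot 10^{6}$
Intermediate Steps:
$x{\left(V \right)} = V^{2}$
$q{\left(g \right)} = \frac{\left(4 + g^{2} - 6 g\right)^{2}}{g}$ ($q{\left(g \right)} = \frac{\left(\left(g^{2} - 6 g\right) + 4\right)^{2}}{g} = \frac{\left(4 + g^{2} - 6 g\right)^{2}}{g}$)
$r = -17395$ ($r = 2 - 17397 = -17395$)
$\left(q{\left(160 \right)} + 33764\right) + r = \left(\frac{\left(4 + 160^{2} - 960\right)^{2}}{160} + 33764\right) - 17395 = \left(\frac{\left(4 + 25600 - 960\right)^{2}}{160} + 33764\right) - 17395 = \left(\frac{24644^{2}}{160} + 33764\right) - 17395 = \left(\frac{1}{160} \cdot 607326736 + 33764\right) - 17395 = \left(\frac{37957921}{10} + 33764\right) - 17395 = \frac{38295561}{10} - 17395 = \frac{38121611}{10}$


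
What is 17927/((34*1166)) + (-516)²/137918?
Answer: 592177675/248528236 ≈ 2.3827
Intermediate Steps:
17927/((34*1166)) + (-516)²/137918 = 17927/39644 + 266256*(1/137918) = 17927*(1/39644) + 133128/68959 = 17927/39644 + 133128/68959 = 592177675/248528236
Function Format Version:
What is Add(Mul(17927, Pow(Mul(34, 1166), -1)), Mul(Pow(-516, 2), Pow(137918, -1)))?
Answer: Rational(592177675, 248528236) ≈ 2.3827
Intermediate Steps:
Add(Mul(17927, Pow(Mul(34, 1166), -1)), Mul(Pow(-516, 2), Pow(137918, -1))) = Add(Mul(17927, Pow(39644, -1)), Mul(266256, Rational(1, 137918))) = Add(Mul(17927, Rational(1, 39644)), Rational(133128, 68959)) = Add(Rational(17927, 39644), Rational(133128, 68959)) = Rational(592177675, 248528236)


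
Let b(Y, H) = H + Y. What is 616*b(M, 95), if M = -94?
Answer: 616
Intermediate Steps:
616*b(M, 95) = 616*(95 - 94) = 616*1 = 616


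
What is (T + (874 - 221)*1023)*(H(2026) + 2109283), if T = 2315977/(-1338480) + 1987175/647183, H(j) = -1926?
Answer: 1219457832474299900185333/866241501840 ≈ 1.4078e+12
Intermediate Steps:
T = 1160933051209/866241501840 (T = 2315977*(-1/1338480) + 1987175*(1/647183) = -2315977/1338480 + 1987175/647183 = 1160933051209/866241501840 ≈ 1.3402)
(T + (874 - 221)*1023)*(H(2026) + 2109283) = (1160933051209/866241501840 + (874 - 221)*1023)*(-1926 + 2109283) = (1160933051209/866241501840 + 653*1023)*2107357 = (1160933051209/866241501840 + 668019)*2107357 = (578666942750706169/866241501840)*2107357 = 1219457832474299900185333/866241501840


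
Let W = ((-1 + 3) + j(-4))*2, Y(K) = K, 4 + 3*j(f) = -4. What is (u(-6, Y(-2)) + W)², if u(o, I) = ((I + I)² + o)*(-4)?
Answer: 15376/9 ≈ 1708.4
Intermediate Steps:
j(f) = -8/3 (j(f) = -4/3 + (⅓)*(-4) = -4/3 - 4/3 = -8/3)
u(o, I) = -16*I² - 4*o (u(o, I) = ((2*I)² + o)*(-4) = (4*I² + o)*(-4) = (o + 4*I²)*(-4) = -16*I² - 4*o)
W = -4/3 (W = ((-1 + 3) - 8/3)*2 = (2 - 8/3)*2 = -⅔*2 = -4/3 ≈ -1.3333)
(u(-6, Y(-2)) + W)² = ((-16*(-2)² - 4*(-6)) - 4/3)² = ((-16*4 + 24) - 4/3)² = ((-64 + 24) - 4/3)² = (-40 - 4/3)² = (-124/3)² = 15376/9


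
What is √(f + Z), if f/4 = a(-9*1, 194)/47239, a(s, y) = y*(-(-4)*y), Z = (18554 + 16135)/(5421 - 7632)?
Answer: I*√378977188315/358919 ≈ 1.7152*I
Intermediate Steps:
Z = -11563/737 (Z = 34689/(-2211) = 34689*(-1/2211) = -11563/737 ≈ -15.689)
a(s, y) = 4*y² (a(s, y) = y*(4*y) = 4*y²)
f = 6208/487 (f = 4*((4*194²)/47239) = 4*((4*37636)*(1/47239)) = 4*(150544*(1/47239)) = 4*(1552/487) = 6208/487 ≈ 12.747)
√(f + Z) = √(6208/487 - 11563/737) = √(-1055885/358919) = I*√378977188315/358919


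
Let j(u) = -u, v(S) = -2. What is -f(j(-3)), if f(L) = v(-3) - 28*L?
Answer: 86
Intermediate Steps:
f(L) = -2 - 28*L
-f(j(-3)) = -(-2 - (-28)*(-3)) = -(-2 - 28*3) = -(-2 - 84) = -1*(-86) = 86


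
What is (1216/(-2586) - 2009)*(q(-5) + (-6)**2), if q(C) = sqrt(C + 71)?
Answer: -31178940/431 - 2598245*sqrt(66)/1293 ≈ -88666.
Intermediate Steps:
q(C) = sqrt(71 + C)
(1216/(-2586) - 2009)*(q(-5) + (-6)**2) = (1216/(-2586) - 2009)*(sqrt(71 - 5) + (-6)**2) = (1216*(-1/2586) - 2009)*(sqrt(66) + 36) = (-608/1293 - 2009)*(36 + sqrt(66)) = -2598245*(36 + sqrt(66))/1293 = -31178940/431 - 2598245*sqrt(66)/1293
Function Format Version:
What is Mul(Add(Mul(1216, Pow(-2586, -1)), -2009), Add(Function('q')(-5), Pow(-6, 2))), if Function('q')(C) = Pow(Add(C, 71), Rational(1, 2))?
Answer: Add(Rational(-31178940, 431), Mul(Rational(-2598245, 1293), Pow(66, Rational(1, 2)))) ≈ -88666.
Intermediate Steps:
Function('q')(C) = Pow(Add(71, C), Rational(1, 2))
Mul(Add(Mul(1216, Pow(-2586, -1)), -2009), Add(Function('q')(-5), Pow(-6, 2))) = Mul(Add(Mul(1216, Pow(-2586, -1)), -2009), Add(Pow(Add(71, -5), Rational(1, 2)), Pow(-6, 2))) = Mul(Add(Mul(1216, Rational(-1, 2586)), -2009), Add(Pow(66, Rational(1, 2)), 36)) = Mul(Add(Rational(-608, 1293), -2009), Add(36, Pow(66, Rational(1, 2)))) = Mul(Rational(-2598245, 1293), Add(36, Pow(66, Rational(1, 2)))) = Add(Rational(-31178940, 431), Mul(Rational(-2598245, 1293), Pow(66, Rational(1, 2))))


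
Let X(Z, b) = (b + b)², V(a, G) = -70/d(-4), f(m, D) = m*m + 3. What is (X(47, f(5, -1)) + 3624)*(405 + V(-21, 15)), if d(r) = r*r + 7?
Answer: 62496200/23 ≈ 2.7172e+6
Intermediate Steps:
d(r) = 7 + r² (d(r) = r² + 7 = 7 + r²)
f(m, D) = 3 + m² (f(m, D) = m² + 3 = 3 + m²)
V(a, G) = -70/23 (V(a, G) = -70/(7 + (-4)²) = -70/(7 + 16) = -70/23)
X(Z, b) = 4*b² (X(Z, b) = (2*b)² = 4*b²)
(X(47, f(5, -1)) + 3624)*(405 + V(-21, 15)) = (4*(3 + 5²)² + 3624)*(405 - 70/23) = (4*(3 + 25)² + 3624)*(9245/23) = (4*28² + 3624)*(9245/23) = (4*784 + 3624)*(9245/23) = (3136 + 3624)*(9245/23) = 6760*(9245/23) = 62496200/23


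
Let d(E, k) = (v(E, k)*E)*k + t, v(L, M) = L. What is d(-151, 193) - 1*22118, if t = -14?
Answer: 4378461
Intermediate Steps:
d(E, k) = -14 + k*E² (d(E, k) = (E*E)*k - 14 = E²*k - 14 = k*E² - 14 = -14 + k*E²)
d(-151, 193) - 1*22118 = (-14 + 193*(-151)²) - 1*22118 = (-14 + 193*22801) - 22118 = (-14 + 4400593) - 22118 = 4400579 - 22118 = 4378461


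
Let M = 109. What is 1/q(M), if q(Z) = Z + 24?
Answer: 1/133 ≈ 0.0075188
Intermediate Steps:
q(Z) = 24 + Z
1/q(M) = 1/(24 + 109) = 1/133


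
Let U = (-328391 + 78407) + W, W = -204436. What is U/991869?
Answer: -454420/991869 ≈ -0.45815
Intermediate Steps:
U = -454420 (U = (-328391 + 78407) - 204436 = -249984 - 204436 = -454420)
U/991869 = -454420/991869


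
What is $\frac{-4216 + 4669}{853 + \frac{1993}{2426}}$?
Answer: $\frac{366326}{690457} \approx 0.53056$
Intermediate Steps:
$\frac{-4216 + 4669}{853 + \frac{1993}{2426}} = \frac{453}{853 + 1993 \cdot \frac{1}{2426}} = \frac{453}{853 + \frac{1993}{2426}} = \frac{453}{\frac{2071371}{2426}} = 453 \cdot \frac{2426}{2071371} = \frac{366326}{690457}$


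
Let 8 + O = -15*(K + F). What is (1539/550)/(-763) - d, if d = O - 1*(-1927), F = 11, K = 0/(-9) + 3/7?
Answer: -104767127/59950 ≈ -1747.6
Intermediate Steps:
K = 3/7 (K = 0*(-1/9) + 3*(1/7) = 0 + 3/7 = 3/7 ≈ 0.42857)
O = -1256/7 (O = -8 - 15*(3/7 + 11) = -8 - 15*80/7 = -8 - 1200/7 = -1256/7 ≈ -179.43)
d = 12233/7 (d = -1256/7 - 1*(-1927) = -1256/7 + 1927 = 12233/7 ≈ 1747.6)
(1539/550)/(-763) - d = (1539/550)/(-763) - 1*12233/7 = (1539*(1/550))*(-1/763) - 12233/7 = (1539/550)*(-1/763) - 12233/7 = -1539/419650 - 12233/7 = -104767127/59950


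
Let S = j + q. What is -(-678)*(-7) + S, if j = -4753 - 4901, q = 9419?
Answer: -4981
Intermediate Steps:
j = -9654
S = -235 (S = -9654 + 9419 = -235)
-(-678)*(-7) + S = -(-678)*(-7) - 235 = -678*7 - 235 = -4746 - 235 = -4981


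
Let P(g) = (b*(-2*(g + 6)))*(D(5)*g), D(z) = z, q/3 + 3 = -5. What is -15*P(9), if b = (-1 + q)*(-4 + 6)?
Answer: -1012500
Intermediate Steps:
q = -24 (q = -9 + 3*(-5) = -9 - 15 = -24)
b = -50 (b = (-1 - 24)*(-4 + 6) = -25*2 = -50)
P(g) = 5*g*(600 + 100*g) (P(g) = (-(-100)*(g + 6))*(5*g) = (-(-100)*(6 + g))*(5*g) = (-50*(-12 - 2*g))*(5*g) = (600 + 100*g)*(5*g) = 5*g*(600 + 100*g))
-15*P(9) = -7500*9*(6 + 9) = -7500*9*15 = -15*67500 = -1012500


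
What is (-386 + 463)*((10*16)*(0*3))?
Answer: 0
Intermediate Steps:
(-386 + 463)*((10*16)*(0*3)) = 77*(160*0) = 77*0 = 0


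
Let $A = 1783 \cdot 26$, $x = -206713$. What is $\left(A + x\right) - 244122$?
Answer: $-404477$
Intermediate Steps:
$A = 46358$
$\left(A + x\right) - 244122 = \left(46358 - 206713\right) - 244122 = -160355 - 244122 = -404477$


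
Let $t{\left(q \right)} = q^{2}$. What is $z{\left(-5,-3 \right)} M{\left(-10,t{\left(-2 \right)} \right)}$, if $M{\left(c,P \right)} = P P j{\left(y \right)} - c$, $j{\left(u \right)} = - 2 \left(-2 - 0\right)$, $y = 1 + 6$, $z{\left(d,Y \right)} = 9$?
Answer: $666$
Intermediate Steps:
$y = 7$
$j{\left(u \right)} = 4$ ($j{\left(u \right)} = - 2 \left(-2 + 0\right) = \left(-2\right) \left(-2\right) = 4$)
$M{\left(c,P \right)} = - c + 4 P^{2}$ ($M{\left(c,P \right)} = P P 4 - c = P^{2} \cdot 4 - c = 4 P^{2} - c = - c + 4 P^{2}$)
$z{\left(-5,-3 \right)} M{\left(-10,t{\left(-2 \right)} \right)} = 9 \left(\left(-1\right) \left(-10\right) + 4 \left(\left(-2\right)^{2}\right)^{2}\right) = 9 \left(10 + 4 \cdot 4^{2}\right) = 9 \left(10 + 4 \cdot 16\right) = 9 \left(10 + 64\right) = 9 \cdot 74 = 666$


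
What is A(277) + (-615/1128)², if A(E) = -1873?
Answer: -264755223/141376 ≈ -1872.7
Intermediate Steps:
A(277) + (-615/1128)² = -1873 + (-615/1128)² = -1873 + (-615*1/1128)² = -1873 + (-205/376)² = -1873 + 42025/141376 = -264755223/141376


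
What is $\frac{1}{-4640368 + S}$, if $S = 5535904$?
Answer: $\frac{1}{895536} \approx 1.1167 \cdot 10^{-6}$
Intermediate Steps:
$\frac{1}{-4640368 + S} = \frac{1}{-4640368 + 5535904} = \frac{1}{895536}$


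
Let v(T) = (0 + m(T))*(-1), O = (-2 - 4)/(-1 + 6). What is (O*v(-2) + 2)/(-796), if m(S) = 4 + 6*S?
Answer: 19/1990 ≈ 0.0095477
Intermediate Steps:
O = -6/5 ≈ -1.2000
v(T) = -4 - 6*T (v(T) = (0 + (4 + 6*T))*(-1) = (4 + 6*T)*(-1) = -4 - 6*T)
(O*v(-2) + 2)/(-796) = (-6*(-4 - 6*(-2))/5 + 2)/(-796) = (-6*(-4 + 12)/5 + 2)*(-1/796) = (-6/5*8 + 2)*(-1/796) = (-48/5 + 2)*(-1/796) = -38/5*(-1/796) = 19/1990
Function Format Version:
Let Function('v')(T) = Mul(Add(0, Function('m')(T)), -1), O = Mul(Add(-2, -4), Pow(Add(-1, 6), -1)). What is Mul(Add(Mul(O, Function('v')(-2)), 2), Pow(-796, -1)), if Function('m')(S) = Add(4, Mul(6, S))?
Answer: Rational(19, 1990) ≈ 0.0095477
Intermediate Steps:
O = Rational(-6, 5) (O = Mul(-6, Pow(5, -1)) = Mul(-6, Rational(1, 5)) = Rational(-6, 5) ≈ -1.2000)
Function('v')(T) = Add(-4, Mul(-6, T)) (Function('v')(T) = Mul(Add(0, Add(4, Mul(6, T))), -1) = Mul(Add(4, Mul(6, T)), -1) = Add(-4, Mul(-6, T)))
Mul(Add(Mul(O, Function('v')(-2)), 2), Pow(-796, -1)) = Mul(Add(Mul(Rational(-6, 5), Add(-4, Mul(-6, -2))), 2), Pow(-796, -1)) = Mul(Add(Mul(Rational(-6, 5), Add(-4, 12)), 2), Rational(-1, 796)) = Mul(Add(Mul(Rational(-6, 5), 8), 2), Rational(-1, 796)) = Mul(Add(Rational(-48, 5), 2), Rational(-1, 796)) = Mul(Rational(-38, 5), Rational(-1, 796)) = Rational(19, 1990)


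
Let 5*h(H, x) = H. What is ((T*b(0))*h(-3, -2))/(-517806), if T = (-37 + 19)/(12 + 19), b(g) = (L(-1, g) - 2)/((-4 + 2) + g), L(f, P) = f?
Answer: -3/2972590 ≈ -1.0092e-6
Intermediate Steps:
h(H, x) = H/5
b(g) = -3/(-2 + g) (b(g) = (-1 - 2)/((-4 + 2) + g) = -3/(-2 + g))
T = -18/31 ≈ -0.58065
((T*b(0))*h(-3, -2))/(-517806) = ((-(-54)/(31*(-2 + 0)))*((⅕)*(-3)))/(-517806) = (-(-54)/(31*(-2))*(-⅗))*(-1/517806) = (-(-54)*(-1)/(31*2)*(-⅗))*(-1/517806) = (-18/31*3/2*(-⅗))*(-1/517806) = -27/31*(-⅗)*(-1/517806) = (81/155)*(-1/517806) = -3/2972590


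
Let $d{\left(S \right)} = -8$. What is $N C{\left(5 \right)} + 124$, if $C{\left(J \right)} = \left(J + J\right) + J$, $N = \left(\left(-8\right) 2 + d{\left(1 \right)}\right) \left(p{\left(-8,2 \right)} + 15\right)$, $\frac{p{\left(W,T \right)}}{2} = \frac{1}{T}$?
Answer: $-5636$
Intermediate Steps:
$p{\left(W,T \right)} = \frac{2}{T}$
$N = -384$ ($N = \left(\left(-8\right) 2 - 8\right) \left(\frac{2}{2} + 15\right) = \left(-16 - 8\right) \left(2 \cdot \frac{1}{2} + 15\right) = - 24 \left(1 + 15\right) = \left(-24\right) 16 = -384$)
$C{\left(J \right)} = 3 J$ ($C{\left(J \right)} = 2 J + J = 3 J$)
$N C{\left(5 \right)} + 124 = - 384 \cdot 3 \cdot 5 + 124 = \left(-384\right) 15 + 124 = -5760 + 124 = -5636$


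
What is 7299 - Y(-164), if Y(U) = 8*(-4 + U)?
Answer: 8643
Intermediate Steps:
Y(U) = -32 + 8*U
7299 - Y(-164) = 7299 - (-32 + 8*(-164)) = 7299 - (-32 - 1312) = 7299 - 1*(-1344) = 7299 + 1344 = 8643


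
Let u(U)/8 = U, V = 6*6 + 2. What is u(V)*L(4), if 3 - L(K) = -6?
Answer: 2736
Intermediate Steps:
L(K) = 9 (L(K) = 3 - 1*(-6) = 3 + 6 = 9)
V = 38 (V = 36 + 2 = 38)
u(U) = 8*U
u(V)*L(4) = (8*38)*9 = 304*9 = 2736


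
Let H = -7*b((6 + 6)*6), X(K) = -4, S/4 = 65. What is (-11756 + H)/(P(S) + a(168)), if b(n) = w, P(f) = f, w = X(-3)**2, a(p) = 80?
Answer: -2967/85 ≈ -34.906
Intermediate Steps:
S = 260 (S = 4*65 = 260)
w = 16 (w = (-4)**2 = 16)
b(n) = 16
H = -112 (H = -7*16 = -112)
(-11756 + H)/(P(S) + a(168)) = (-11756 - 112)/(260 + 80) = -11868/340 = -11868*1/340 = -2967/85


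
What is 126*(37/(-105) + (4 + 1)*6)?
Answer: 18678/5 ≈ 3735.6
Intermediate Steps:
126*(37/(-105) + (4 + 1)*6) = 126*(37*(-1/105) + 5*6) = 126*(-37/105 + 30) = 126*(3113/105) = 18678/5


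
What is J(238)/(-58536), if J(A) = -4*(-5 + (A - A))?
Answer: -5/14634 ≈ -0.00034167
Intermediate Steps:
J(A) = 20 (J(A) = -4*(-5 + 0) = -4*(-5) = 20)
J(238)/(-58536) = 20/(-58536) = 20*(-1/58536) = -5/14634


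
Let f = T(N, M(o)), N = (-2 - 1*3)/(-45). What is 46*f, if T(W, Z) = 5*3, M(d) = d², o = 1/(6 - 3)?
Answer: 690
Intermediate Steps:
o = ⅓ (o = 1/3 = ⅓ ≈ 0.33333)
N = ⅑ (N = (-2 - 3)*(-1/45) = -5*(-1/45) = ⅑ ≈ 0.11111)
T(W, Z) = 15
f = 15
46*f = 46*15 = 690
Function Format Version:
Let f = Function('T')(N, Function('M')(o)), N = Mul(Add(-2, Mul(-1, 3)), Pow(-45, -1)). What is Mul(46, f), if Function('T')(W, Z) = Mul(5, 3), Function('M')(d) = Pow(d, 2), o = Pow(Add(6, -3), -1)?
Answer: 690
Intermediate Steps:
o = Rational(1, 3) (o = Pow(3, -1) = Rational(1, 3) ≈ 0.33333)
N = Rational(1, 9) (N = Mul(Add(-2, -3), Rational(-1, 45)) = Mul(-5, Rational(-1, 45)) = Rational(1, 9) ≈ 0.11111)
Function('T')(W, Z) = 15
f = 15
Mul(46, f) = Mul(46, 15) = 690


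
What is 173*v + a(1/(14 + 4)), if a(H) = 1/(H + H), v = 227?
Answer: 39280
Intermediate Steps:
a(H) = 1/(2*H)
173*v + a(1/(14 + 4)) = 173*227 + 1/(2*(1/(14 + 4))) = 39271 + 1/(2*(1/18)) = 39271 + (½)*18 = 39271 + 9 = 39280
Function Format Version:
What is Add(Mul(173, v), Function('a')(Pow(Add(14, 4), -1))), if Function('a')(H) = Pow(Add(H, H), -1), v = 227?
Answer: 39280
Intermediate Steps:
Function('a')(H) = Mul(Rational(1, 2), Pow(H, -1)) (Function('a')(H) = Pow(Mul(2, H), -1) = Mul(Rational(1, 2), Pow(H, -1)))
Add(Mul(173, v), Function('a')(Pow(Add(14, 4), -1))) = Add(Mul(173, 227), Mul(Rational(1, 2), Pow(Pow(Add(14, 4), -1), -1))) = Add(39271, Mul(Rational(1, 2), Pow(Pow(18, -1), -1))) = Add(39271, Mul(Rational(1, 2), Pow(Rational(1, 18), -1))) = Add(39271, Mul(Rational(1, 2), 18)) = Add(39271, 9) = 39280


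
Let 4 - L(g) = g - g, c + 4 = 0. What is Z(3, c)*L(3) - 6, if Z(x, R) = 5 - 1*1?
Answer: 10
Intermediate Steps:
c = -4 (c = -4 + 0 = -4)
L(g) = 4 (L(g) = 4 - (g - g) = 4 - 1*0 = 4 + 0 = 4)
Z(x, R) = 4 (Z(x, R) = 5 - 1 = 4)
Z(3, c)*L(3) - 6 = 4*4 - 6 = 16 - 6 = 10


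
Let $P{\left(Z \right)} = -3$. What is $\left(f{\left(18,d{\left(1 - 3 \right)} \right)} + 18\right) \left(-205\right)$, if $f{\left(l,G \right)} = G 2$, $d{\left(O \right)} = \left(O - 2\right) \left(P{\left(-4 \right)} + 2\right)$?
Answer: $-5330$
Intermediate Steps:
$d{\left(O \right)} = 2 - O$ ($d{\left(O \right)} = \left(O - 2\right) \left(-3 + 2\right) = \left(-2 + O\right) \left(-1\right) = 2 - O$)
$f{\left(l,G \right)} = 2 G$
$\left(f{\left(18,d{\left(1 - 3 \right)} \right)} + 18\right) \left(-205\right) = \left(2 \left(2 - \left(1 - 3\right)\right) + 18\right) \left(-205\right) = \left(2 \left(2 - -2\right) + 18\right) \left(-205\right) = \left(2 \left(2 + 2\right) + 18\right) \left(-205\right) = \left(2 \cdot 4 + 18\right) \left(-205\right) = \left(8 + 18\right) \left(-205\right) = 26 \left(-205\right) = -5330$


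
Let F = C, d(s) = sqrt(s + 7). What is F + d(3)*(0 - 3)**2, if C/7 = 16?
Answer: 112 + 9*sqrt(10) ≈ 140.46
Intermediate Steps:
C = 112 (C = 7*16 = 112)
d(s) = sqrt(7 + s)
F = 112
F + d(3)*(0 - 3)**2 = 112 + sqrt(7 + 3)*(0 - 3)**2 = 112 + sqrt(10)*(-3)**2 = 112 + sqrt(10)*9 = 112 + 9*sqrt(10)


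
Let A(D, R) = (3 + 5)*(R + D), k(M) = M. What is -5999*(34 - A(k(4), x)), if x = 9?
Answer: 419930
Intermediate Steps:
A(D, R) = 8*D + 8*R (A(D, R) = 8*(D + R) = 8*D + 8*R)
-5999*(34 - A(k(4), x)) = -5999*(34 - (8*4 + 8*9)) = -5999*(34 - (32 + 72)) = -5999*(34 - 1*104) = -5999*(34 - 104) = -5999*(-70) = 419930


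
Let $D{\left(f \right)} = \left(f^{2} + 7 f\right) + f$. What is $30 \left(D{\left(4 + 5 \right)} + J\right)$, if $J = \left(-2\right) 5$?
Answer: $4290$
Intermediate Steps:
$D{\left(f \right)} = f^{2} + 8 f$
$J = -10$
$30 \left(D{\left(4 + 5 \right)} + J\right) = 30 \left(\left(4 + 5\right) \left(8 + \left(4 + 5\right)\right) - 10\right) = 30 \left(9 \left(8 + 9\right) - 10\right) = 30 \left(9 \cdot 17 - 10\right) = 30 \left(153 - 10\right) = 30 \cdot 143 = 4290$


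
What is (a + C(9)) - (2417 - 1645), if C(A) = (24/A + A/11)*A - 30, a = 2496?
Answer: 18979/11 ≈ 1725.4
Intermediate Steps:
C(A) = -30 + A*(24/A + A/11) (C(A) = (24/A + A*(1/11))*A - 30 = (24/A + A/11)*A - 30 = A*(24/A + A/11) - 30 = -30 + A*(24/A + A/11))
(a + C(9)) - (2417 - 1645) = (2496 + (-6 + (1/11)*9²)) - (2417 - 1645) = (2496 + (-6 + (1/11)*81)) - 1*772 = (2496 + (-6 + 81/11)) - 772 = (2496 + 15/11) - 772 = 27471/11 - 772 = 18979/11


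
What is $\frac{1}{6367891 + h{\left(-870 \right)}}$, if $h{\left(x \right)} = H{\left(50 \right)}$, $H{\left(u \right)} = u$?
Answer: $\frac{1}{6367941} \approx 1.5704 \cdot 10^{-7}$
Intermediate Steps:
$h{\left(x \right)} = 50$
$\frac{1}{6367891 + h{\left(-870 \right)}} = \frac{1}{6367891 + 50} = \frac{1}{6367941}$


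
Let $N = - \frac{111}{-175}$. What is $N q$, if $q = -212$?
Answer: $- \frac{23532}{175} \approx -134.47$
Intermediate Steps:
$N = \frac{111}{175}$ ($N = \left(-111\right) \left(- \frac{1}{175}\right) = \frac{111}{175} \approx 0.63429$)
$N q = \frac{111}{175} \left(-212\right) = - \frac{23532}{175}$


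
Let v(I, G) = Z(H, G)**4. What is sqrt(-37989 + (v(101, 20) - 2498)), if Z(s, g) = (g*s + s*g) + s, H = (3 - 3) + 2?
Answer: sqrt(45171689) ≈ 6721.0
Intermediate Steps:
H = 2 (H = 0 + 2 = 2)
Z(s, g) = s + 2*g*s (Z(s, g) = (g*s + g*s) + s = 2*g*s + s = s + 2*g*s)
v(I, G) = (2 + 4*G)**4 (v(I, G) = (2*(1 + 2*G))**4 = (2 + 4*G)**4)
sqrt(-37989 + (v(101, 20) - 2498)) = sqrt(-37989 + (16*(1 + 2*20)**4 - 2498)) = sqrt(-37989 + (16*(1 + 40)**4 - 2498)) = sqrt(-37989 + (16*41**4 - 2498)) = sqrt(-37989 + (16*2825761 - 2498)) = sqrt(-37989 + (45212176 - 2498)) = sqrt(-37989 + 45209678) = sqrt(45171689)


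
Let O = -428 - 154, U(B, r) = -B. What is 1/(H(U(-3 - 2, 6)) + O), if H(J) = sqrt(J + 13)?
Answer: -97/56451 - sqrt(2)/112902 ≈ -0.0017308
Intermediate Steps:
H(J) = sqrt(13 + J)
O = -582
1/(H(U(-3 - 2, 6)) + O) = 1/(sqrt(13 - (-3 - 2)) - 582) = 1/(sqrt(13 - 1*(-5)) - 582) = 1/(sqrt(13 + 5) - 582) = 1/(sqrt(18) - 582) = 1/(3*sqrt(2) - 582) = 1/(-582 + 3*sqrt(2))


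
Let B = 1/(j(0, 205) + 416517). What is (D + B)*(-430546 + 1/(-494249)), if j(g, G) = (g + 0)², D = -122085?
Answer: 515277409201316210120/9803005273 ≈ 5.2563e+10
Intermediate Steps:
j(g, G) = g²
B = 1/416517 (B = 1/(0² + 416517) = 1/(0 + 416517) = 1/416517 ≈ 2.4009e-6)
(D + B)*(-430546 + 1/(-494249)) = (-122085 + 1/416517)*(-430546 + 1/(-494249)) = -50850477944*(-430546 - 1/494249)/416517 = -50850477944/416517*(-212796929955/494249) = 515277409201316210120/9803005273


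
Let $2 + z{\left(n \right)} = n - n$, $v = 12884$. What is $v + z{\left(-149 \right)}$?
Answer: $12882$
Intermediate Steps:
$z{\left(n \right)} = -2$ ($z{\left(n \right)} = -2 + \left(n - n\right) = -2 + 0 = -2$)
$v + z{\left(-149 \right)} = 12884 - 2 = 12882$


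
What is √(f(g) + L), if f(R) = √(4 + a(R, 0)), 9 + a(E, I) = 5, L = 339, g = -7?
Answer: √339 ≈ 18.412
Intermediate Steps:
a(E, I) = -4 (a(E, I) = -9 + 5 = -4)
f(R) = 0 (f(R) = √(4 - 4) = √0 = 0)
√(f(g) + L) = √(0 + 339) = √339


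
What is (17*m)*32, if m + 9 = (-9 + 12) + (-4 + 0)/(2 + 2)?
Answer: -3808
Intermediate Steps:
m = -7 (m = -9 + ((-9 + 12) + (-4 + 0)/(2 + 2)) = -9 + (3 - 4/4) = -9 + (3 - 4*¼) = -9 + (3 - 1) = -9 + 2 = -7)
(17*m)*32 = (17*(-7))*32 = -119*32 = -3808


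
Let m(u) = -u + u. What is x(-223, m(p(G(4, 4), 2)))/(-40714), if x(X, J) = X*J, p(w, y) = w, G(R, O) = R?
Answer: 0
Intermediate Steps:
m(u) = 0
x(X, J) = J*X
x(-223, m(p(G(4, 4), 2)))/(-40714) = (0*(-223))/(-40714) = 0*(-1/40714) = 0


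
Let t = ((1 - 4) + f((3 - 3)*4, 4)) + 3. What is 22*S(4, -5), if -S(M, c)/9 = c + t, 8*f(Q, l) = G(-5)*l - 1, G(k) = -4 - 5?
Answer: 7623/4 ≈ 1905.8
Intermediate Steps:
G(k) = -9
f(Q, l) = -1/8 - 9*l/8 (f(Q, l) = (-9*l - 1)/8 = (-1 - 9*l)/8 = -1/8 - 9*l/8)
t = -37/8 (t = ((1 - 4) + (-1/8 - 9/8*4)) + 3 = (-3 + (-1/8 - 9/2)) + 3 = (-3 - 37/8) + 3 = -61/8 + 3 = -37/8 ≈ -4.6250)
S(M, c) = 333/8 - 9*c (S(M, c) = -9*(c - 37/8) = -9*(-37/8 + c) = 333/8 - 9*c)
22*S(4, -5) = 22*(333/8 - 9*(-5)) = 22*(333/8 + 45) = 22*(693/8) = 7623/4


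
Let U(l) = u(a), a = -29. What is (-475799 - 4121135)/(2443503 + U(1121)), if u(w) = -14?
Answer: -4596934/2443489 ≈ -1.8813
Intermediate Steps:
U(l) = -14
(-475799 - 4121135)/(2443503 + U(1121)) = (-475799 - 4121135)/(2443503 - 14) = -4596934/2443489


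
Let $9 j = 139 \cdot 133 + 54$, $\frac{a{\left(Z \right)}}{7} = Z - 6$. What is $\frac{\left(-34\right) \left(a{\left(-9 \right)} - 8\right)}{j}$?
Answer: $\frac{34578}{18541} \approx 1.8649$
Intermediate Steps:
$a{\left(Z \right)} = -42 + 7 Z$ ($a{\left(Z \right)} = 7 \left(Z - 6\right) = 7 \left(-6 + Z\right) = -42 + 7 Z$)
$j = \frac{18541}{9}$ ($j = \frac{139 \cdot 133 + 54}{9} = \frac{18487 + 54}{9} = \frac{1}{9} \cdot 18541 = \frac{18541}{9} \approx 2060.1$)
$\frac{\left(-34\right) \left(a{\left(-9 \right)} - 8\right)}{j} = \frac{\left(-34\right) \left(\left(-42 + 7 \left(-9\right)\right) - 8\right)}{\frac{18541}{9}} = - 34 \left(\left(-42 - 63\right) - 8\right) \frac{9}{18541} = - 34 \left(-105 - 8\right) \frac{9}{18541} = \left(-34\right) \left(-113\right) \frac{9}{18541} = 3842 \cdot \frac{9}{18541} = \frac{34578}{18541}$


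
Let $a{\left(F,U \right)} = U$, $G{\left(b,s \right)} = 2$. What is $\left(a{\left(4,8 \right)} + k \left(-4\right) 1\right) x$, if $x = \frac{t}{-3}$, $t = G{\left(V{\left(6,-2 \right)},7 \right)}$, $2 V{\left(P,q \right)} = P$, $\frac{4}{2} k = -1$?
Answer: $- \frac{20}{3} \approx -6.6667$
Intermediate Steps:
$k = - \frac{1}{2}$ ($k = \frac{1}{2} \left(-1\right) = - \frac{1}{2} \approx -0.5$)
$V{\left(P,q \right)} = \frac{P}{2}$
$t = 2$
$x = - \frac{2}{3}$ ($x = \frac{2}{-3} = 2 \left(- \frac{1}{3}\right) = - \frac{2}{3} \approx -0.66667$)
$\left(a{\left(4,8 \right)} + k \left(-4\right) 1\right) x = \left(8 + \left(- \frac{1}{2}\right) \left(-4\right) 1\right) \left(- \frac{2}{3}\right) = \left(8 + 2 \cdot 1\right) \left(- \frac{2}{3}\right) = \left(8 + 2\right) \left(- \frac{2}{3}\right) = 10 \left(- \frac{2}{3}\right) = - \frac{20}{3}$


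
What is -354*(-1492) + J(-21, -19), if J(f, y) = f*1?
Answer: 528147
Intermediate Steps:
J(f, y) = f
-354*(-1492) + J(-21, -19) = -354*(-1492) - 21 = 528168 - 21 = 528147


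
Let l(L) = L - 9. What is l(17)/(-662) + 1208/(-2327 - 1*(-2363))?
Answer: 99926/2979 ≈ 33.543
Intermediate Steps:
l(L) = -9 + L
l(17)/(-662) + 1208/(-2327 - 1*(-2363)) = (-9 + 17)/(-662) + 1208/(-2327 - 1*(-2363)) = 8*(-1/662) + 1208/(-2327 + 2363) = -4/331 + 1208/36 = -4/331 + 1208*(1/36) = -4/331 + 302/9 = 99926/2979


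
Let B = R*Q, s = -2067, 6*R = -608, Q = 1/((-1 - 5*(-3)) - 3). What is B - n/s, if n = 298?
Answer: -68726/7579 ≈ -9.0679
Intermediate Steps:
Q = 1/11 (Q = 1/((-1 + 15) - 3) = 1/(14 - 3) = 1/11 ≈ 0.090909)
R = -304/3 (R = (⅙)*(-608) = -304/3 ≈ -101.33)
B = -304/33 (B = -304/3*1/11 = -304/33 ≈ -9.2121)
B - n/s = -304/33 - 298/(-2067) = -304/33 - 298*(-1)/2067 = -304/33 - 1*(-298/2067) = -304/33 + 298/2067 = -68726/7579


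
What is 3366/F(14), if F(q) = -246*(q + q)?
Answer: -561/1148 ≈ -0.48868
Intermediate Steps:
F(q) = -492*q
3366/F(14) = 3366/((-492*14)) = 3366/(-6888) = 3366*(-1/6888) = -561/1148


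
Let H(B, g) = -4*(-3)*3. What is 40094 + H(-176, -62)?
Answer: 40130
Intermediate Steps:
H(B, g) = 36 (H(B, g) = 12*3 = 36)
40094 + H(-176, -62) = 40094 + 36 = 40130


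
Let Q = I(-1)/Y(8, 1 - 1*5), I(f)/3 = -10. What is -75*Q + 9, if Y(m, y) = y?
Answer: -1107/2 ≈ -553.50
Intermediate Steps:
I(f) = -30 (I(f) = 3*(-10) = -30)
Q = 15/2 (Q = -30/(1 - 1*5) = -30/(1 - 5) = -30/(-4) = -30*(-¼) = 15/2 ≈ 7.5000)
-75*Q + 9 = -75*15/2 + 9 = -1125/2 + 9 = -1107/2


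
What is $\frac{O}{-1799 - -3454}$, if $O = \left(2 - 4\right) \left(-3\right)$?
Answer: $\frac{6}{1655} \approx 0.0036254$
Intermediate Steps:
$O = 6$ ($O = \left(-2\right) \left(-3\right) = 6$)
$\frac{O}{-1799 - -3454} = \frac{1}{-1799 - -3454} \cdot 6 = \frac{1}{-1799 + 3454} \cdot 6 = \frac{1}{1655} \cdot 6 = \frac{6}{1655}$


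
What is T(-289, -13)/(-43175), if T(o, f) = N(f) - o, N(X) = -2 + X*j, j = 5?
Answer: -222/43175 ≈ -0.0051419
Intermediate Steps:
N(X) = -2 + 5*X (N(X) = -2 + X*5 = -2 + 5*X)
T(o, f) = -2 - o + 5*f (T(o, f) = (-2 + 5*f) - o = -2 - o + 5*f)
T(-289, -13)/(-43175) = (-2 - 1*(-289) + 5*(-13))/(-43175) = (-2 + 289 - 65)*(-1/43175) = 222*(-1/43175) = -222/43175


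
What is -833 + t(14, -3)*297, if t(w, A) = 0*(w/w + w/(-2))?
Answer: -833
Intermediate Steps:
t(w, A) = 0 (t(w, A) = 0*(1 + w*(-½)) = 0*(1 - w/2) = 0)
-833 + t(14, -3)*297 = -833 + 0*297 = -833 + 0 = -833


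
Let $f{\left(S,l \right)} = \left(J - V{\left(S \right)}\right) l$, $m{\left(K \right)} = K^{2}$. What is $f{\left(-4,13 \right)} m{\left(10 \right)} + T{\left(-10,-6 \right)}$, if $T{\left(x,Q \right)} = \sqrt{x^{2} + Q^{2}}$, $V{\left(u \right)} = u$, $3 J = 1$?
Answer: $\frac{16900}{3} + 2 \sqrt{34} \approx 5645.0$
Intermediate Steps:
$J = \frac{1}{3}$ ($J = \frac{1}{3} \cdot 1 = \frac{1}{3} \approx 0.33333$)
$T{\left(x,Q \right)} = \sqrt{Q^{2} + x^{2}}$
$f{\left(S,l \right)} = l \left(\frac{1}{3} - S\right)$ ($f{\left(S,l \right)} = \left(\frac{1}{3} - S\right) l = l \left(\frac{1}{3} - S\right)$)
$f{\left(-4,13 \right)} m{\left(10 \right)} + T{\left(-10,-6 \right)} = 13 \left(\frac{1}{3} - -4\right) 10^{2} + \sqrt{\left(-6\right)^{2} + \left(-10\right)^{2}} = 13 \left(\frac{1}{3} + 4\right) 100 + \sqrt{36 + 100} = 13 \cdot \frac{13}{3} \cdot 100 + \sqrt{136} = \frac{169}{3} \cdot 100 + 2 \sqrt{34} = \frac{16900}{3} + 2 \sqrt{34}$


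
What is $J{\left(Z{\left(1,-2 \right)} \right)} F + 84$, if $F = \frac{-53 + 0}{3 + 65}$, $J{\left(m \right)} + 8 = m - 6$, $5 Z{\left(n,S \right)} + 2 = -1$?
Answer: $\frac{32429}{340} \approx 95.379$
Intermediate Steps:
$Z{\left(n,S \right)} = - \frac{3}{5}$ ($Z{\left(n,S \right)} = - \frac{2}{5} + \frac{1}{5} \left(-1\right) = - \frac{2}{5} - \frac{1}{5} = - \frac{3}{5}$)
$J{\left(m \right)} = -14 + m$ ($J{\left(m \right)} = -8 + \left(m - 6\right) = -8 + \left(-6 + m\right) = -14 + m$)
$F = - \frac{53}{68} \approx -0.77941$
$J{\left(Z{\left(1,-2 \right)} \right)} F + 84 = \left(-14 - \frac{3}{5}\right) \left(- \frac{53}{68}\right) + 84 = \left(- \frac{73}{5}\right) \left(- \frac{53}{68}\right) + 84 = \frac{3869}{340} + 84 = \frac{32429}{340}$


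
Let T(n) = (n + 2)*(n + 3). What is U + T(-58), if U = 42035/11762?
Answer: 36268995/11762 ≈ 3083.6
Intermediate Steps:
U = 42035/11762 (U = 42035*(1/11762) = 42035/11762 ≈ 3.5738)
T(n) = (2 + n)*(3 + n)
U + T(-58) = 42035/11762 + (6 + (-58)**2 + 5*(-58)) = 42035/11762 + (6 + 3364 - 290) = 42035/11762 + 3080 = 36268995/11762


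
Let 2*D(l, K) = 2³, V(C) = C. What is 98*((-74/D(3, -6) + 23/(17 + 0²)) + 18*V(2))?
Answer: 31409/17 ≈ 1847.6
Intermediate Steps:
D(l, K) = 4 (D(l, K) = (½)*2³ = (½)*8 = 4)
98*((-74/D(3, -6) + 23/(17 + 0²)) + 18*V(2)) = 98*((-74/4 + 23/(17 + 0²)) + 18*2) = 98*((-74*¼ + 23/(17 + 0)) + 36) = 98*((-37/2 + 23/17) + 36) = 98*(-583/34 + 36) = 98*(641/34) = 31409/17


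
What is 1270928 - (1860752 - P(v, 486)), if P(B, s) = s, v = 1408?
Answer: -589338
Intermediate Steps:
1270928 - (1860752 - P(v, 486)) = 1270928 - (1860752 - 1*486) = 1270928 - (1860752 - 486) = 1270928 - 1*1860266 = 1270928 - 1860266 = -589338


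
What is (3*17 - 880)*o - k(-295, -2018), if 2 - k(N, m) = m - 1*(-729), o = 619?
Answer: -514442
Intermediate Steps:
k(N, m) = -727 - m (k(N, m) = 2 - (m - 1*(-729)) = 2 - (m + 729) = 2 - (729 + m) = 2 + (-729 - m) = -727 - m)
(3*17 - 880)*o - k(-295, -2018) = (3*17 - 880)*619 - (-727 - 1*(-2018)) = (51 - 880)*619 - (-727 + 2018) = -829*619 - 1*1291 = -513151 - 1291 = -514442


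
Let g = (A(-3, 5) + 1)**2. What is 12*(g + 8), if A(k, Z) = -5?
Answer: 288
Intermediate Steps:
g = 16 (g = (-5 + 1)**2 = (-4)**2 = 16)
12*(g + 8) = 12*(16 + 8) = 12*24 = 288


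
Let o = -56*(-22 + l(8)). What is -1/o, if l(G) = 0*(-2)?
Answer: -1/1232 ≈ -0.00081169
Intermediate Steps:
l(G) = 0
o = 1232 (o = -56*(-22 + 0) = -56*(-22) = 1232)
-1/o = -1/1232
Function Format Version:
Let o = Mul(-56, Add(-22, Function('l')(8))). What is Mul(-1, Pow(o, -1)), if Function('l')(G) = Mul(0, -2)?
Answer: Rational(-1, 1232) ≈ -0.00081169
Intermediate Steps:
Function('l')(G) = 0
o = 1232 (o = Mul(-56, Add(-22, 0)) = Mul(-56, -22) = 1232)
Mul(-1, Pow(o, -1)) = Mul(-1, Pow(1232, -1)) = Mul(-1, Rational(1, 1232)) = Rational(-1, 1232)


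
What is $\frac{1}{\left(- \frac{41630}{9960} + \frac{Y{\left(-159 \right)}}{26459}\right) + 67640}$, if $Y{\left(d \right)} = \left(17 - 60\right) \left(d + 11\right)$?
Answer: $\frac{26353164}{1782424202687} \approx 1.4785 \cdot 10^{-5}$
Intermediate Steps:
$Y{\left(d \right)} = -473 - 43 d$ ($Y{\left(d \right)} = \left(17 - 60\right) \left(11 + d\right) = - 43 \left(11 + d\right) = -473 - 43 d$)
$\frac{1}{\left(- \frac{41630}{9960} + \frac{Y{\left(-159 \right)}}{26459}\right) + 67640} = \frac{1}{\left(- \frac{41630}{9960} + \frac{-473 - -6837}{26459}\right) + 67640} = \frac{1}{\left(\left(-41630\right) \frac{1}{9960} + \left(-473 + 6837\right) \frac{1}{26459}\right) + 67640} = \frac{1}{\left(- \frac{4163}{996} + 6364 \cdot \frac{1}{26459}\right) + 67640} = \frac{1}{\left(- \frac{4163}{996} + \frac{6364}{26459}\right) + 67640} = \frac{1}{- \frac{103810273}{26353164} + 67640} = \frac{1}{\frac{1782424202687}{26353164}} = \frac{26353164}{1782424202687}$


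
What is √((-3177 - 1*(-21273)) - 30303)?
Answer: I*√12207 ≈ 110.49*I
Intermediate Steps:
√((-3177 - 1*(-21273)) - 30303) = √((-3177 + 21273) - 30303) = √(18096 - 30303) = √(-12207) = I*√12207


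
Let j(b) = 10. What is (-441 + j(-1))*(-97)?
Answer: 41807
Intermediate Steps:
(-441 + j(-1))*(-97) = (-441 + 10)*(-97) = -431*(-97) = 41807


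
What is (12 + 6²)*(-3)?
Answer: -144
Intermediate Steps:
(12 + 6²)*(-3) = (12 + 36)*(-3) = 48*(-3) = -144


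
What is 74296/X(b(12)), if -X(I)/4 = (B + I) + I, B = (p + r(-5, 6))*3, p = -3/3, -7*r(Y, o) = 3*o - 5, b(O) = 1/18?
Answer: 1170162/533 ≈ 2195.4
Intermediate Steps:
b(O) = 1/18
r(Y, o) = 5/7 - 3*o/7 (r(Y, o) = -(3*o - 5)/7 = -(-5 + 3*o)/7 = 5/7 - 3*o/7)
p = -1 (p = -3*⅓ = -1)
B = -60/7 (B = (-1 + (5/7 - 3/7*6))*3 = (-1 + (5/7 - 18/7))*3 = (-1 - 13/7)*3 = -20/7*3 = -60/7 ≈ -8.5714)
X(I) = 240/7 - 8*I (X(I) = -4*((-60/7 + I) + I) = -4*(-60/7 + 2*I) = 240/7 - 8*I)
74296/X(b(12)) = 74296/(240/7 - 8*1/18) = 74296/(240/7 - 4/9) = 74296/(2132/63) = 74296*(63/2132) = 1170162/533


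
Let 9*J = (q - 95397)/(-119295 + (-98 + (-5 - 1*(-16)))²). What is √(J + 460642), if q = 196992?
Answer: √638894911840718/37242 ≈ 678.71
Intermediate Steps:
J = -33865/335178 (J = ((196992 - 95397)/(-119295 + (-98 + (-5 - 1*(-16)))²))/9 = (101595/(-119295 + (-98 + (-5 + 16))²))/9 = (101595/(-119295 + (-98 + 11)²))/9 = (101595/(-119295 + (-87)²))/9 = (101595/(-119295 + 7569))/9 = (101595/(-111726))/9 = (101595*(-1/111726))/9 = (⅑)*(-33865/37242) = -33865/335178 ≈ -0.10104)
√(J + 460642) = √(-33865/335178 + 460642) = √(154397030411/335178) = √638894911840718/37242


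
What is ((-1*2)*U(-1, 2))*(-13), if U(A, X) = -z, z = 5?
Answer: -130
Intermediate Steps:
U(A, X) = -5 (U(A, X) = -1*5 = -5)
((-1*2)*U(-1, 2))*(-13) = (-1*2*(-5))*(-13) = -2*(-5)*(-13) = 10*(-13) = -130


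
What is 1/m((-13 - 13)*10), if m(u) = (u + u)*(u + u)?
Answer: 1/270400 ≈ 3.6982e-6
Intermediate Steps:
m(u) = 4*u² (m(u) = (2*u)*(2*u) = 4*u²)
1/m((-13 - 13)*10) = 1/(4*((-13 - 13)*10)²) = 1/(4*(-26*10)²) = 1/(4*(-260)²) = 1/(4*67600) = 1/270400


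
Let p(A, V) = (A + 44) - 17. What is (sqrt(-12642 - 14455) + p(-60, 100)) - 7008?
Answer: -7041 + 7*I*sqrt(553) ≈ -7041.0 + 164.61*I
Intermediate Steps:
p(A, V) = 27 + A (p(A, V) = (44 + A) - 17 = 27 + A)
(sqrt(-12642 - 14455) + p(-60, 100)) - 7008 = (sqrt(-12642 - 14455) + (27 - 60)) - 7008 = (sqrt(-27097) - 33) - 7008 = (7*I*sqrt(553) - 33) - 7008 = (-33 + 7*I*sqrt(553)) - 7008 = -7041 + 7*I*sqrt(553)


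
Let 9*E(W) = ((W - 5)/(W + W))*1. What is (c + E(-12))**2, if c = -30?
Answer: 41770369/46656 ≈ 895.28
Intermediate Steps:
E(W) = (-5 + W)/(18*W) (E(W) = (((W - 5)/(W + W))*1)/9 = (((-5 + W)/((2*W)))*1)/9 = (((-5 + W)*(1/(2*W)))*1)/9 = (((-5 + W)/(2*W))*1)/9 = ((-5 + W)/(2*W))/9 = (-5 + W)/(18*W))
(c + E(-12))**2 = (-30 + (1/18)*(-5 - 12)/(-12))**2 = (-30 + (1/18)*(-1/12)*(-17))**2 = (-30 + 17/216)**2 = (-6463/216)**2 = 41770369/46656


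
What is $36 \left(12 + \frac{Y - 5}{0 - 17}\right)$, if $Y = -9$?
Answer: $\frac{7848}{17} \approx 461.65$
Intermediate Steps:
$36 \left(12 + \frac{Y - 5}{0 - 17}\right) = 36 \left(12 + \frac{-9 - 5}{0 - 17}\right) = 36 \left(12 - \frac{14}{-17}\right) = 36 \left(12 - - \frac{14}{17}\right) = 36 \left(12 + \frac{14}{17}\right) = 36 \cdot \frac{218}{17} = \frac{7848}{17}$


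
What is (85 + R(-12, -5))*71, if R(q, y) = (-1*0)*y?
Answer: 6035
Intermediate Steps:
R(q, y) = 0 (R(q, y) = 0*y = 0)
(85 + R(-12, -5))*71 = (85 + 0)*71 = 85*71 = 6035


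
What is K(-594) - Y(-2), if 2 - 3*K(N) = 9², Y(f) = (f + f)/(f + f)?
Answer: -82/3 ≈ -27.333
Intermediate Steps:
Y(f) = 1 (Y(f) = (2*f)/((2*f)) = (2*f)*(1/(2*f)) = 1)
K(N) = -79/3 (K(N) = ⅔ - ⅓*9² = ⅔ - ⅓*81 = ⅔ - 27 = -79/3)
K(-594) - Y(-2) = -79/3 - 1*1 = -79/3 - 1 = -82/3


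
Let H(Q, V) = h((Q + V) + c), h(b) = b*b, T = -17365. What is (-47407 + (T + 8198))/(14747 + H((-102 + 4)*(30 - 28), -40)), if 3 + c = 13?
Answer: -18858/21941 ≈ -0.85949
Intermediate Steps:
c = 10 (c = -3 + 13 = 10)
h(b) = b²
H(Q, V) = (10 + Q + V)² (H(Q, V) = ((Q + V) + 10)² = (10 + Q + V)²)
(-47407 + (T + 8198))/(14747 + H((-102 + 4)*(30 - 28), -40)) = (-47407 + (-17365 + 8198))/(14747 + (10 + (-102 + 4)*(30 - 28) - 40)²) = (-47407 - 9167)/(14747 + (10 - 98*2 - 40)²) = -56574/(14747 + (10 - 196 - 40)²) = -56574/(14747 + (-226)²) = -56574/(14747 + 51076) = -56574/65823 = -56574*1/65823 = -18858/21941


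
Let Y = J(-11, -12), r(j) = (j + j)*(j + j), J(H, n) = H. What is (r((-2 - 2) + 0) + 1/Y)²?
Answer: 494209/121 ≈ 4084.4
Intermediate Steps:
r(j) = 4*j² (r(j) = (2*j)*(2*j) = 4*j²)
Y = -11
(r((-2 - 2) + 0) + 1/Y)² = (4*((-2 - 2) + 0)² + 1/(-11))² = (4*(-4 + 0)² - 1/11)² = (4*(-4)² - 1/11)² = (4*16 - 1/11)² = (64 - 1/11)² = (703/11)² = 494209/121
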